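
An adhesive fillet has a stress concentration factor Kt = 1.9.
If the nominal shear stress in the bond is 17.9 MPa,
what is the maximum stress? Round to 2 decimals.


Max stress = 17.9 * 1.9 = 34.01 MPa

34.01


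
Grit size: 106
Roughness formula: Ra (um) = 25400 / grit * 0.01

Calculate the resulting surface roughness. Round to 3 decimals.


Ra = 25400 / 106 * 0.01
= 2.396 um

2.396


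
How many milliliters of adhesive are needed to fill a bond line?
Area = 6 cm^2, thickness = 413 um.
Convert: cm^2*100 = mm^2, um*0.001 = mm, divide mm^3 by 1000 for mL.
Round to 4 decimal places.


= (6 * 100) * (413 * 0.001) / 1000
= 0.2478 mL

0.2478


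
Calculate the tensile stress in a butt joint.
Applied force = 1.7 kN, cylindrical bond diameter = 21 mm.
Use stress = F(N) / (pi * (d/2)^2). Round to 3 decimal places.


A = pi * 10.5^2 = 346.3606 mm^2
sigma = 1700.0 / 346.3606 = 4.908 MPa

4.908


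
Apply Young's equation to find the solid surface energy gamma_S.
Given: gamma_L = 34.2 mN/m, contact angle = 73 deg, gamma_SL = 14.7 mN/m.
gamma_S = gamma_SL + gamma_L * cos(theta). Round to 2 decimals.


theta_rad = 73 * pi/180 = 1.274090
gamma_S = 14.7 + 34.2 * cos(1.274090)
= 24.70 mN/m

24.70


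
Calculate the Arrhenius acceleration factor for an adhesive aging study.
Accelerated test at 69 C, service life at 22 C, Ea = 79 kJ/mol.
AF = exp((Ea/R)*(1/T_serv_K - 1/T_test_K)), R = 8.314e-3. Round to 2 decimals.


T_test = 342.15 K, T_serv = 295.15 K
Ea/R = 79 / 0.008314 = 9502.04
AF = exp(9502.04 * (1/295.15 - 1/342.15))
= 83.29

83.29


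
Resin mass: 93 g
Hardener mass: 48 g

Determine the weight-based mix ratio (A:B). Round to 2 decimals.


Ratio = 93 / 48 = 1.94

1.94


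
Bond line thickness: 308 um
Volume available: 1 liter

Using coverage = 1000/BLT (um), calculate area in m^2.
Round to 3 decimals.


1 L = 1e6 mm^3, thickness = 308 um = 0.308 mm
Area = 1e6 / 0.308 mm^2 = (1e6 / 0.308) / 1e6 m^2 = 1000 / 308 m^2
= 3.247 m^2

3.247


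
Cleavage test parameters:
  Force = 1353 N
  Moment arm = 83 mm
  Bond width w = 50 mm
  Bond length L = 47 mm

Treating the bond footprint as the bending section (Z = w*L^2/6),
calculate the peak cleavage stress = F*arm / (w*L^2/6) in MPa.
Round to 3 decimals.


M = 1353 * 83 = 112299 N*mm
Z = 50 * 47^2 / 6 = 110450 / 6 mm^3
sigma = M / Z = 6 * 112299 / 110450 = 673794 / 110450
= 6.100 MPa

6.100


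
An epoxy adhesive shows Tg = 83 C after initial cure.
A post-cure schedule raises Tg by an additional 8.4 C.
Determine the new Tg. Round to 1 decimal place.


New Tg = 83 + 8.4
= 91.4 C

91.4


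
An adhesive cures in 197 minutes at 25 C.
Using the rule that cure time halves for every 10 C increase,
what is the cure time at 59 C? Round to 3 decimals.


Factor = 2^((59 - 25) / 10) = 10.5561
Cure time = 197 / 10.5561
= 18.662 minutes

18.662


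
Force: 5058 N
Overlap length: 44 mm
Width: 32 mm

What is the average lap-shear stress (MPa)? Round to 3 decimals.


Average shear stress = F / (overlap * width)
= 5058 / (44 * 32)
= 3.592 MPa

3.592


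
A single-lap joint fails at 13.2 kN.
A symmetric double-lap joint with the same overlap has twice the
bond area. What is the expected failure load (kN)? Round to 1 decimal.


Double-lap load = 2 * 13.2 = 26.4 kN

26.4


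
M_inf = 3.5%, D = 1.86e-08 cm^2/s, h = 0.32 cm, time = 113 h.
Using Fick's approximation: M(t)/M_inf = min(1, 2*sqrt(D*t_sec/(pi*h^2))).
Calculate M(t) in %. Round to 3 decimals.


t = 406800 s
ratio = min(1, 2*sqrt(1.86e-08*406800/(pi*0.1024)))
= 0.306727
M(t) = 3.5 * 0.306727 = 1.074%

1.074


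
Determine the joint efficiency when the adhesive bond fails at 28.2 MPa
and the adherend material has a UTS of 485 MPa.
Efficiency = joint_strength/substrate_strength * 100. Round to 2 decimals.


Joint efficiency = 28.2 / 485 * 100
= 5.81%

5.81


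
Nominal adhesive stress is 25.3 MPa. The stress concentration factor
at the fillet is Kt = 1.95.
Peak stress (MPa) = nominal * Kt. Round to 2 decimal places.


Peak = 25.3 * 1.95 = 49.34 MPa

49.34


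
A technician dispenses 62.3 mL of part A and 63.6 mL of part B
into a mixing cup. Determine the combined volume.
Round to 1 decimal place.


Combined volume = 62.3 + 63.6
= 125.9 mL

125.9


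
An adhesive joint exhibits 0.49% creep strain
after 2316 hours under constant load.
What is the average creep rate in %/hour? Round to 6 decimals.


Creep rate = strain / time
= 0.49 / 2316
= 0.000212 %/h

0.000212


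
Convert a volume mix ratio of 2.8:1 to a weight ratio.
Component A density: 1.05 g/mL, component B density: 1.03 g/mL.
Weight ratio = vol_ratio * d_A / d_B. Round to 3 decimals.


= 2.8 * 1.05 / 1.03 = 2.854

2.854


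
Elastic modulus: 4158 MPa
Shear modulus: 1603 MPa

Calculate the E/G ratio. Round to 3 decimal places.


E / G = 4158 / 1603 = 2.594

2.594


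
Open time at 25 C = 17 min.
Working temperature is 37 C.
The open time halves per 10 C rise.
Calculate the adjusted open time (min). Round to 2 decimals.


factor = 2^((37 - 25) / 10) = 2.2974
ot = 17 / 2.2974 = 7.40 min

7.40


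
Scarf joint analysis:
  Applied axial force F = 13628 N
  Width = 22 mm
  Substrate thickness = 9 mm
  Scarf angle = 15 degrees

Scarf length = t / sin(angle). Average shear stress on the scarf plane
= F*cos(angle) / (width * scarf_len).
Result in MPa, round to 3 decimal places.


Scarf length = 9 / sin(15 deg) = 34.7733 mm
cos(15 deg) = 0.965926
Shear = 13628 * 0.965926 / (22 * 34.7733)
= 17.207 MPa

17.207


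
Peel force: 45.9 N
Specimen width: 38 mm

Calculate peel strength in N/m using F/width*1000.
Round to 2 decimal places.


Peel strength = 45.9 / 38 * 1000 = 1207.89 N/m

1207.89


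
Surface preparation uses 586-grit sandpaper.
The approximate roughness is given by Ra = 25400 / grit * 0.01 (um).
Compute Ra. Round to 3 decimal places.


Ra = 25400 / 586 * 0.01
= 254 / 586
= 0.433 um

0.433


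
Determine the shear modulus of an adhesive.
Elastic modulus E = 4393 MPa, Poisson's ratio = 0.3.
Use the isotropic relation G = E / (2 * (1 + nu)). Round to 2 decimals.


G = 4393 / (2*(1+0.3)) = 4393 / 2.60
= 1689.62 MPa

1689.62


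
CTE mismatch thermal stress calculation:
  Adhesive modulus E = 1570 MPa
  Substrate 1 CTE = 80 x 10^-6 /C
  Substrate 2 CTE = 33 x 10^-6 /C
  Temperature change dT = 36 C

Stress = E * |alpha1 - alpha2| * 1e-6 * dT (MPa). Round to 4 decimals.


delta_alpha = |80 - 33| = 47 x 10^-6/C
Stress = 1570 * 47e-6 * 36
= 2.6564 MPa

2.6564


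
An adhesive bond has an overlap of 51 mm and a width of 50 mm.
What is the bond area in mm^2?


Bond area = overlap * width
= 51 * 50
= 2550 mm^2

2550


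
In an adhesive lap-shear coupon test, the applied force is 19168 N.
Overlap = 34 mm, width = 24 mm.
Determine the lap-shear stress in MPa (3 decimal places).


stress = F / (overlap * width)
= 19168 / (34 * 24)
= 23.490 MPa

23.490


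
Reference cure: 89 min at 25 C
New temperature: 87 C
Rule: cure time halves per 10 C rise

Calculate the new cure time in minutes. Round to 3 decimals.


factor = 2^((87-25)/10) = 73.5167
t_new = 89 / 73.5167 = 1.211 min

1.211


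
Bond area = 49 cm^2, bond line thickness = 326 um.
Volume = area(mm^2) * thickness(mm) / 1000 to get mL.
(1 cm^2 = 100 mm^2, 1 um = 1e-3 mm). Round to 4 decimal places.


area_mm2 = 49 * 100 = 4900
blt_mm = 326 * 1e-3 = 0.326
vol_mm3 = 4900 * 0.326 = 1597.4
vol_mL = 1597.4 / 1000 = 1.5974 mL

1.5974


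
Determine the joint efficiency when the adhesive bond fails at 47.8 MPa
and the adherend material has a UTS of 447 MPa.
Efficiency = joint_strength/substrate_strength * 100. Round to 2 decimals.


Joint efficiency = 47.8 / 447 * 100
= 10.69%

10.69


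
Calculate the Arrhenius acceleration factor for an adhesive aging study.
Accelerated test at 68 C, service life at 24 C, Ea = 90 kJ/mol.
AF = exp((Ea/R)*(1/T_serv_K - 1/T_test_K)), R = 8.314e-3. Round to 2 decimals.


T_test = 341.15 K, T_serv = 297.15 K
Ea/R = 90 / 0.008314 = 10825.11
AF = exp(10825.11 * (1/297.15 - 1/341.15))
= 109.79

109.79


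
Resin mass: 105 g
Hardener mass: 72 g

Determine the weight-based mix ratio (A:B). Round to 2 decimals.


Ratio = 105 / 72 = 1.46

1.46


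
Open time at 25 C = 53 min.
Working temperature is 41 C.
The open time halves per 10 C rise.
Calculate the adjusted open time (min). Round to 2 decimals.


factor = 2^((41 - 25) / 10) = 3.0314
ot = 53 / 3.0314 = 17.48 min

17.48


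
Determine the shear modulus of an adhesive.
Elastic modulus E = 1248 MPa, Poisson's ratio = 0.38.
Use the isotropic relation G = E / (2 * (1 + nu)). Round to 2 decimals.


G = 1248 / (2*(1+0.38)) = 1248 / 2.76
= 452.17 MPa

452.17


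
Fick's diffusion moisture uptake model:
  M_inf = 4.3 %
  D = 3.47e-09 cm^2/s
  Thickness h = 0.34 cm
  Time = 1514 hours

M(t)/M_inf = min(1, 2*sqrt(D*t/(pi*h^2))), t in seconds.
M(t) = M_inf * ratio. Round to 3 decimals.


t_sec = 1514 * 3600 = 5450400
ratio = 2*sqrt(3.47e-09*5450400/(pi*0.34^2))
= min(1, 0.456410)
= 0.456410
M(t) = 4.3 * 0.456410 = 1.963 %

1.963


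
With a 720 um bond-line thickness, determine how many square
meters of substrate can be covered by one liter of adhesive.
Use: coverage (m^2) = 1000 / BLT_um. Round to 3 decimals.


Coverage = 1000 / 720 = 1.389 m^2

1.389


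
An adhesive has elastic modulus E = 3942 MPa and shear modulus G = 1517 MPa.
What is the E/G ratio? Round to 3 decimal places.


E/G = 3942 / 1517 = 2.599

2.599


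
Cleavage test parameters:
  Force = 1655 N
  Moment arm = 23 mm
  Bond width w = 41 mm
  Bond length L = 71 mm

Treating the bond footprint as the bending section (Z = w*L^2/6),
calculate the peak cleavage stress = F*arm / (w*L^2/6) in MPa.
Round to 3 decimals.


M = 1655 * 23 = 38065 N*mm
Z = 41 * 71^2 / 6 = 206681 / 6 mm^3
sigma = M / Z = 6 * 38065 / 206681 = 228390 / 206681
= 1.105 MPa

1.105


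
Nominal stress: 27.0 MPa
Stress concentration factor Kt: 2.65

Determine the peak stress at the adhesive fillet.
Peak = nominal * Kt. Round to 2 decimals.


Peak stress = 27.0 * 2.65
= 71.55 MPa

71.55


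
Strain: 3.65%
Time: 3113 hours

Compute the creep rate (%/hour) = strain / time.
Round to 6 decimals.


Creep rate = 3.65 / 3113
= 0.001173 %/h

0.001173


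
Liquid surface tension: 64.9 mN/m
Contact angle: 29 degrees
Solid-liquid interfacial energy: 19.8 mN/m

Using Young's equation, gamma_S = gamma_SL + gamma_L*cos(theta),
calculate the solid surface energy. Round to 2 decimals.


gamma_S = 19.8 + 64.9 * cos(29)
= 76.56 mN/m

76.56


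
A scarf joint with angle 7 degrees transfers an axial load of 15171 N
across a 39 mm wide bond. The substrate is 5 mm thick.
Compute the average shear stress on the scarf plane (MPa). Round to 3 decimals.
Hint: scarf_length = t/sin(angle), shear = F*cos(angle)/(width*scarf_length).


scarf_length = 5 / sin(7 deg) = 41.0275 mm
cos(7 deg) = 0.992546
shear stress = 15171 * 0.992546 / (39 * 41.0275)
= 9.411 MPa

9.411


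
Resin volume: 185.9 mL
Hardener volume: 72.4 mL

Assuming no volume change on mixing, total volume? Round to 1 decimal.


V_total = 185.9 + 72.4 = 258.3 mL

258.3


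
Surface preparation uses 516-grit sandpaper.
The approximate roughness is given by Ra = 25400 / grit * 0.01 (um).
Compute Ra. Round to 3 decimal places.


Ra = 25400 / 516 * 0.01
= 254 / 516
= 0.492 um

0.492


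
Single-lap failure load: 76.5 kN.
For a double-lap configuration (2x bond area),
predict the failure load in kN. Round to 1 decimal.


Failure load = 76.5 * 2 = 153.0 kN

153.0


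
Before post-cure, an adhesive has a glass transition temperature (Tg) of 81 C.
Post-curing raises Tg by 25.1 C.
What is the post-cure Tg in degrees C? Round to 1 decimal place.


Tg_post = Tg_base + delta_Tg
= 81 + 25.1
= 106.1 C

106.1


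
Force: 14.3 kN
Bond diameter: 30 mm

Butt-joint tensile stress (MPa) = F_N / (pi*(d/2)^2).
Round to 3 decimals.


F_N = 14.3 * 1000 = 14300.0 N
A = pi*(15.0)^2 = 706.8583 mm^2
stress = 14300.0 / 706.8583 = 20.230 MPa

20.230


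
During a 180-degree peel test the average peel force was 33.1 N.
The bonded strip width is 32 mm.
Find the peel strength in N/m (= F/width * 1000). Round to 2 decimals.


Peel strength = F/width * 1000
= 33.1 / 32 * 1000
= 1034.38 N/m

1034.38


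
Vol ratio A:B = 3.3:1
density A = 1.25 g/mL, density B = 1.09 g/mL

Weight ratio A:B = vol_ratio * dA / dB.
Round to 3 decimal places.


Weight ratio = 3.3 * 1.25 / 1.09
= 3.784

3.784


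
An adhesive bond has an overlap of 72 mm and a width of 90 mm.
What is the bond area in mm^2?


Bond area = overlap * width
= 72 * 90
= 6480 mm^2

6480


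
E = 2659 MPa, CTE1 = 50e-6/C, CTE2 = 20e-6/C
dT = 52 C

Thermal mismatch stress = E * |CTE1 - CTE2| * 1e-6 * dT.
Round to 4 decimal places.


= 2659 * 30e-6 * 52
= 4.1480 MPa

4.1480


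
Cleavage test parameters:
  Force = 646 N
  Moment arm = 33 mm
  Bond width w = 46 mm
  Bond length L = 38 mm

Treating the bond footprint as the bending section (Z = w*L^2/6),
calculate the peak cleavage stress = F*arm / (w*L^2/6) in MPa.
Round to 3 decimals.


M = 646 * 33 = 21318 N*mm
Z = 46 * 38^2 / 6 = 66424 / 6 mm^3
sigma = M / Z = 6 * 21318 / 66424 = 127908 / 66424
= 1.926 MPa

1.926


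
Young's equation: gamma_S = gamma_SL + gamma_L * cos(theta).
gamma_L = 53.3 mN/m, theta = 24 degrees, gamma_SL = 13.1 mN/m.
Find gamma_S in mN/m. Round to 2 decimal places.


cos(24 deg) = 0.913545
gamma_S = 13.1 + 53.3 * 0.913545
= 61.79 mN/m

61.79


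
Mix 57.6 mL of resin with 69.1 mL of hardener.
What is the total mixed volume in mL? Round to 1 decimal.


Total = 57.6 + 69.1 = 126.7 mL

126.7


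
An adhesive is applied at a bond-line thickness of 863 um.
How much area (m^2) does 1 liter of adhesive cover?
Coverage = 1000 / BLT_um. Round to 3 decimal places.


Coverage = 1000 / 863 = 1.159 m^2

1.159


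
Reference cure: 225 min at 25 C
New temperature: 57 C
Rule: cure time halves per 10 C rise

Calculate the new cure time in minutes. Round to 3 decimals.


factor = 2^((57-25)/10) = 9.1896
t_new = 225 / 9.1896 = 24.484 min

24.484


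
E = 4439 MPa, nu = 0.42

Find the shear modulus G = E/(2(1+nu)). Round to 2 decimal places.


G = 4439 / (2 * 1.42)
= 1563.03 MPa

1563.03


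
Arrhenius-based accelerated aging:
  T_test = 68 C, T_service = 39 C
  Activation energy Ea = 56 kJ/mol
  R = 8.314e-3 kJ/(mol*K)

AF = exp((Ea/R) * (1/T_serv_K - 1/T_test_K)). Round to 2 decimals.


T_test_K = 341.15, T_serv_K = 312.15
AF = exp((56/8.314e-3) * (1/312.15 - 1/341.15))
= 6.26

6.26


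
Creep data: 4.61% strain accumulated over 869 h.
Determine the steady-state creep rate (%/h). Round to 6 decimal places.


Rate = 4.61 / 869 = 0.005305 %/h

0.005305


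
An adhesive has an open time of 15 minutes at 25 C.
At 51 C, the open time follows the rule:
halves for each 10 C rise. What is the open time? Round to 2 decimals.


Factor = 2^((51-25)/10) = 6.0629
Open time = 15 / 6.0629 = 2.47 min

2.47


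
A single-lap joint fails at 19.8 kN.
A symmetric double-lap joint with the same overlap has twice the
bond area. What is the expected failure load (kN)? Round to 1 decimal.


Double-lap load = 2 * 19.8 = 39.6 kN

39.6


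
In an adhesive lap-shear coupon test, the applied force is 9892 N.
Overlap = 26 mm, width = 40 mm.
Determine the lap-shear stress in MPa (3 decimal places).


stress = F / (overlap * width)
= 9892 / (26 * 40)
= 9.512 MPa

9.512


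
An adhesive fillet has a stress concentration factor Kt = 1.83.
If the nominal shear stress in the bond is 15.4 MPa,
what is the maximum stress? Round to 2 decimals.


Max stress = 15.4 * 1.83 = 28.18 MPa

28.18


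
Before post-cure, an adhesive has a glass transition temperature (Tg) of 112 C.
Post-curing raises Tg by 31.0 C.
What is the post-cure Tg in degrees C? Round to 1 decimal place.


Tg_post = Tg_base + delta_Tg
= 112 + 31.0
= 143.0 C

143.0


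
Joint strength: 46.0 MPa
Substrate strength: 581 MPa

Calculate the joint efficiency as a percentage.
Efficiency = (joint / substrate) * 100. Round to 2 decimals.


Efficiency = (46.0 / 581) * 100 = 7.92%

7.92


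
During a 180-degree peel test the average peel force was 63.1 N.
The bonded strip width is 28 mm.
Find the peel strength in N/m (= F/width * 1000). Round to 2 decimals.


Peel strength = F/width * 1000
= 63.1 / 28 * 1000
= 2253.57 N/m

2253.57


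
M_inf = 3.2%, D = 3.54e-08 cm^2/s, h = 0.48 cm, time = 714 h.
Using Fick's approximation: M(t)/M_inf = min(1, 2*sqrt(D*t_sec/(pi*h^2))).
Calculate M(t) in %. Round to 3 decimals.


t = 2570400 s
ratio = min(1, 2*sqrt(3.54e-08*2570400/(pi*0.2304)))
= 0.709114
M(t) = 3.2 * 0.709114 = 2.269%

2.269


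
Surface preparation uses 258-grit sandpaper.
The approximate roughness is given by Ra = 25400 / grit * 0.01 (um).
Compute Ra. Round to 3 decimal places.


Ra = 25400 / 258 * 0.01
= 254 / 258
= 0.984 um

0.984


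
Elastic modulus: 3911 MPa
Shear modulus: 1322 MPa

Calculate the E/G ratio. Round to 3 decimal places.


E / G = 3911 / 1322 = 2.958

2.958


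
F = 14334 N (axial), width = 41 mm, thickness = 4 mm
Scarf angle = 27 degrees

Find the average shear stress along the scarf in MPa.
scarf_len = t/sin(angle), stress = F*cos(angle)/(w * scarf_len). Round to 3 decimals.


scarf_len = 4/sin(27 deg) = 8.8108
cos(27 deg) = 0.891007
stress = 14334*0.891007/(41*8.8108) = 35.355 MPa

35.355


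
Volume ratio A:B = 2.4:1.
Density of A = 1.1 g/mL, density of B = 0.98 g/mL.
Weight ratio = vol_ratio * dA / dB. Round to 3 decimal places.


Wt ratio = 2.4 * 1.1 / 0.98
= 2.694

2.694


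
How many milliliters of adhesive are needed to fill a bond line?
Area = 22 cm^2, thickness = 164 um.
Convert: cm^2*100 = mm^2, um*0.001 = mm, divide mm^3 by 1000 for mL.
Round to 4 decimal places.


= (22 * 100) * (164 * 0.001) / 1000
= 0.3608 mL

0.3608


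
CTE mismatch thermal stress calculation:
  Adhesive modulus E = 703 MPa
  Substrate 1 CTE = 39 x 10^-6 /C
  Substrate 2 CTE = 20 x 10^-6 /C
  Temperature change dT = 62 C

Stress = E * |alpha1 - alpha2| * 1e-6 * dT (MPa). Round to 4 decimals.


delta_alpha = |39 - 20| = 19 x 10^-6/C
Stress = 703 * 19e-6 * 62
= 0.8281 MPa

0.8281


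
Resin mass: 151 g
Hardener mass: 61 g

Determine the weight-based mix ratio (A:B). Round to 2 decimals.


Ratio = 151 / 61 = 2.48

2.48


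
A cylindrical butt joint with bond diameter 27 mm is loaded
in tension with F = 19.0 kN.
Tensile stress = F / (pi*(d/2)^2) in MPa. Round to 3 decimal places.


Area = pi * (27/2)^2 = 572.5553 mm^2
Stress = 19.0*1000 / 572.5553
= 33.185 MPa

33.185


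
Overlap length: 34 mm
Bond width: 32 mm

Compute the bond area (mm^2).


Bond area = 34 * 32 = 1088 mm^2

1088


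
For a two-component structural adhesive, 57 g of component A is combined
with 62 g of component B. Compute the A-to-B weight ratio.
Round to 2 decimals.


Weight ratio A:B = 57 / 62
= 0.92

0.92


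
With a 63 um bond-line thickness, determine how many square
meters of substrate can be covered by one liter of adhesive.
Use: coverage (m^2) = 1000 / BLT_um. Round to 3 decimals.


Coverage = 1000 / 63 = 15.873 m^2

15.873


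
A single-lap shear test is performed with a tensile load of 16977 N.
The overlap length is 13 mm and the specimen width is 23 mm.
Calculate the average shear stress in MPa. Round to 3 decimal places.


Shear stress = F / (overlap * width)
= 16977 / (13 * 23)
= 16977 / 299
= 56.779 MPa

56.779


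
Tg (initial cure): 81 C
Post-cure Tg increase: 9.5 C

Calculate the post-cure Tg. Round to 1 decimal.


Post-cure Tg = 81 + 9.5 = 90.5 C

90.5


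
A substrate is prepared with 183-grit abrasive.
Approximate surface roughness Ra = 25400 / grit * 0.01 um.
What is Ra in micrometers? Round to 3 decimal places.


Ra = 25400 / 183 * 0.01 = 1.388 um

1.388


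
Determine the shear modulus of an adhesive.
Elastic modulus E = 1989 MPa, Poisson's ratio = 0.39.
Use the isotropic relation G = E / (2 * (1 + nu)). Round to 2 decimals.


G = 1989 / (2*(1+0.39)) = 1989 / 2.78
= 715.47 MPa

715.47


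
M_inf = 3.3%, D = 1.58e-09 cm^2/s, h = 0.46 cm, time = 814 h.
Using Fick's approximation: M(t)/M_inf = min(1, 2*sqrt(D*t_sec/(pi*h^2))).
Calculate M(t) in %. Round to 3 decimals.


t = 2930400 s
ratio = min(1, 2*sqrt(1.58e-09*2930400/(pi*0.2116)))
= 0.166913
M(t) = 3.3 * 0.166913 = 0.551%

0.551


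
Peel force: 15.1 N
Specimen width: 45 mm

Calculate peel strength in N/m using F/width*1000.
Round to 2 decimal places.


Peel strength = 15.1 / 45 * 1000 = 335.56 N/m

335.56


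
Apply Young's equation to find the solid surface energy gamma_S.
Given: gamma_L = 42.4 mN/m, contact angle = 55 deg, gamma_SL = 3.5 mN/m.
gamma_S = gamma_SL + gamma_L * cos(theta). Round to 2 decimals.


theta_rad = 55 * pi/180 = 0.959931
gamma_S = 3.5 + 42.4 * cos(0.959931)
= 27.82 mN/m

27.82


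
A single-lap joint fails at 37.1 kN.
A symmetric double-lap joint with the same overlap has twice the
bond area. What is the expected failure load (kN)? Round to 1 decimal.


Double-lap load = 2 * 37.1 = 74.2 kN

74.2


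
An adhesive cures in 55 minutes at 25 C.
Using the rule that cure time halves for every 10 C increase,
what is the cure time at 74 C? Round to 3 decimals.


Factor = 2^((74 - 25) / 10) = 29.8571
Cure time = 55 / 29.8571
= 1.842 minutes

1.842


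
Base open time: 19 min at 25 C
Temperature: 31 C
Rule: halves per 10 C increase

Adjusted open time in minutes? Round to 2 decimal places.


Acceleration = 2^((31-25)/10) = 1.5157
Open time = 19 / 1.5157 = 12.54 min

12.54


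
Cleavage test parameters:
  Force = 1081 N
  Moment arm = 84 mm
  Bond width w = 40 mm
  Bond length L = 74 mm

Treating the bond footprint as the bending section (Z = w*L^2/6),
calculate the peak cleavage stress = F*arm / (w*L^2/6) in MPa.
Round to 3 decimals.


M = 1081 * 84 = 90804 N*mm
Z = 40 * 74^2 / 6 = 219040 / 6 mm^3
sigma = M / Z = 6 * 90804 / 219040 = 544824 / 219040
= 2.487 MPa

2.487


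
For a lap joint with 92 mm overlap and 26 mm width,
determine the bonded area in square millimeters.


Area = 92 * 26 = 2392 mm^2

2392


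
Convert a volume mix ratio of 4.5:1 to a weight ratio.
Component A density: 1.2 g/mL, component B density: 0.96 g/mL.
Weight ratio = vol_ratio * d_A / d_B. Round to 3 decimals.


= 4.5 * 1.2 / 0.96 = 5.625

5.625


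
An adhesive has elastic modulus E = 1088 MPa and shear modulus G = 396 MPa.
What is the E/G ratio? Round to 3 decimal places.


E/G = 1088 / 396 = 2.747

2.747


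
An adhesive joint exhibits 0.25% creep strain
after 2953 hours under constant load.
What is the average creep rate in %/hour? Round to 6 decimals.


Creep rate = strain / time
= 0.25 / 2953
= 0.000085 %/h

0.000085


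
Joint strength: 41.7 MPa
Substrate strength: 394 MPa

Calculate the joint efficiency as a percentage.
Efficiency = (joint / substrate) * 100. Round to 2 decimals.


Efficiency = (41.7 / 394) * 100 = 10.58%

10.58


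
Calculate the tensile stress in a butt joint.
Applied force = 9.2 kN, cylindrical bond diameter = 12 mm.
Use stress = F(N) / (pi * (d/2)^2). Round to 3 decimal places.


A = pi * 6.0^2 = 113.0973 mm^2
sigma = 9200.0 / 113.0973 = 81.346 MPa

81.346


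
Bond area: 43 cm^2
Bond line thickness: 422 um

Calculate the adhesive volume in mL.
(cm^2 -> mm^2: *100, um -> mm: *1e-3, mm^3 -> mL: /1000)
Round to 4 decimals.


V = 43*100 * 422*1e-3 / 1000
= 1.8146 mL

1.8146


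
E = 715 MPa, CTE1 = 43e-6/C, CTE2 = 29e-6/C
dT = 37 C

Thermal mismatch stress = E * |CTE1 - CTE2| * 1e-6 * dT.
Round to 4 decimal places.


= 715 * 14e-6 * 37
= 0.3704 MPa

0.3704


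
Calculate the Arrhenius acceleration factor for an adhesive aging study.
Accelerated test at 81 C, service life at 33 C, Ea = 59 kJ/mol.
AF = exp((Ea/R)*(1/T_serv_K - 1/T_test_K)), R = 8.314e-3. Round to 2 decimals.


T_test = 354.15 K, T_serv = 306.15 K
Ea/R = 59 / 0.008314 = 7096.46
AF = exp(7096.46 * (1/306.15 - 1/354.15))
= 23.14

23.14


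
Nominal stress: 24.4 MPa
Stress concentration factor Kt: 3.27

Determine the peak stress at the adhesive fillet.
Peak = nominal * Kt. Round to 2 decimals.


Peak stress = 24.4 * 3.27
= 79.79 MPa

79.79


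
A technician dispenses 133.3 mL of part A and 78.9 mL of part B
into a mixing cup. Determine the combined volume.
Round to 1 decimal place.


Combined volume = 133.3 + 78.9
= 212.2 mL

212.2


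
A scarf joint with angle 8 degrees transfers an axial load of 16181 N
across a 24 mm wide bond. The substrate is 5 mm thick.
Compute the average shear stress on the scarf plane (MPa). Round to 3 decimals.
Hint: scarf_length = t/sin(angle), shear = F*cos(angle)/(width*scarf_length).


scarf_length = 5 / sin(8 deg) = 35.9265 mm
cos(8 deg) = 0.990268
shear stress = 16181 * 0.990268 / (24 * 35.9265)
= 18.584 MPa

18.584


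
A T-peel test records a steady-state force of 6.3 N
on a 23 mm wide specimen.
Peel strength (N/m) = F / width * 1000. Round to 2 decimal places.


Peel strength = 6.3 / 23 * 1000
= 273.91 N/m

273.91


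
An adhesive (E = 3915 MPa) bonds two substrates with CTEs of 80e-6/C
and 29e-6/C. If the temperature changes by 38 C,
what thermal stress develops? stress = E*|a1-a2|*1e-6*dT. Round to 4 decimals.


Stress = 3915 * |80 - 29| * 1e-6 * 38
= 7.5873 MPa

7.5873


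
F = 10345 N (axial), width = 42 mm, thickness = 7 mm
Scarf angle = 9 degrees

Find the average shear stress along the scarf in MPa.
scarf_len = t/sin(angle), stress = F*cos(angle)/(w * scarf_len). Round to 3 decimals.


scarf_len = 7/sin(9 deg) = 44.7472
cos(9 deg) = 0.987688
stress = 10345*0.987688/(42*44.7472) = 5.437 MPa

5.437


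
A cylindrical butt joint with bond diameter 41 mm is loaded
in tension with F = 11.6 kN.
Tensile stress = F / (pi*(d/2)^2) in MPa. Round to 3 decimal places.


Area = pi * (41/2)^2 = 1320.2543 mm^2
Stress = 11.6*1000 / 1320.2543
= 8.786 MPa

8.786


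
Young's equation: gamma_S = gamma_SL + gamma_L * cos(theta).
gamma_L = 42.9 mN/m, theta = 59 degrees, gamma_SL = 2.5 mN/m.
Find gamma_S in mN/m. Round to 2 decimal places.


cos(59 deg) = 0.515038
gamma_S = 2.5 + 42.9 * 0.515038
= 24.60 mN/m

24.60


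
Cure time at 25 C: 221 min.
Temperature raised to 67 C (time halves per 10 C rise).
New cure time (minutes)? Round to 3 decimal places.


Acceleration factor = 2^(42/10) = 18.3792
New time = 221 / 18.3792 = 12.024 min

12.024


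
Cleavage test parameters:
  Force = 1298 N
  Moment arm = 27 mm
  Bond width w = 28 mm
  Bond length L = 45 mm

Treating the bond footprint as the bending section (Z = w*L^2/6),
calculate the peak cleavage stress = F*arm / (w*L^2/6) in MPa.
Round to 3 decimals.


M = 1298 * 27 = 35046 N*mm
Z = 28 * 45^2 / 6 = 56700 / 6 mm^3
sigma = M / Z = 6 * 35046 / 56700 = 210276 / 56700
= 3.709 MPa

3.709


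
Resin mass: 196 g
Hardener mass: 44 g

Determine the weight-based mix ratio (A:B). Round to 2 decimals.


Ratio = 196 / 44 = 4.45

4.45


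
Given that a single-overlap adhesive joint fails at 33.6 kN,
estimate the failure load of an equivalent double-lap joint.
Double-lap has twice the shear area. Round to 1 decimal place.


Double-lap factor = 2
Expected load = 33.6 * 2 = 67.2 kN

67.2


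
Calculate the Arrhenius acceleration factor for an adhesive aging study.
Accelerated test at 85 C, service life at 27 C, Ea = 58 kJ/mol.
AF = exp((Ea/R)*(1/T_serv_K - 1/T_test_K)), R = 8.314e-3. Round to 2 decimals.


T_test = 358.15 K, T_serv = 300.15 K
Ea/R = 58 / 0.008314 = 6976.18
AF = exp(6976.18 * (1/300.15 - 1/358.15))
= 43.12

43.12


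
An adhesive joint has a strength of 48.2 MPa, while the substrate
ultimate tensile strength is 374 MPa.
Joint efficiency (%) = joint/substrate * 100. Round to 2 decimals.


Efficiency = 48.2 / 374 * 100
= 12.89%

12.89


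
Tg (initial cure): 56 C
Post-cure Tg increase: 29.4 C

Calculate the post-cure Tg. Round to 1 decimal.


Post-cure Tg = 56 + 29.4 = 85.4 C

85.4


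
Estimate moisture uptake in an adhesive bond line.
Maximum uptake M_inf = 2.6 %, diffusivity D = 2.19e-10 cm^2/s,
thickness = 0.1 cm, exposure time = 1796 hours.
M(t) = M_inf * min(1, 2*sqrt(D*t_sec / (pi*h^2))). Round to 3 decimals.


Convert time: 1796 h = 6465600 s
ratio = min(1, 2*sqrt(2.19e-10*6465600/(pi*0.1^2)))
= 0.424602
M(t) = 2.6 * 0.424602 = 1.104%

1.104


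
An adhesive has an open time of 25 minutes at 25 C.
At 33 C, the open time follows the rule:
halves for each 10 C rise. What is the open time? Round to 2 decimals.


Factor = 2^((33-25)/10) = 1.7411
Open time = 25 / 1.7411 = 14.36 min

14.36


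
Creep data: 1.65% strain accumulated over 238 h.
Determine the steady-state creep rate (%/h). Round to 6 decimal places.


Rate = 1.65 / 238 = 0.006933 %/h

0.006933


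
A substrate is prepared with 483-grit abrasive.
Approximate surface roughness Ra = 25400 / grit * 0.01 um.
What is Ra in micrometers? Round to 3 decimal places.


Ra = 25400 / 483 * 0.01 = 0.526 um

0.526


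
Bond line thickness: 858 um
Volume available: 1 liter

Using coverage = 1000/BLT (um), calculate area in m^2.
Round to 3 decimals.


1 L = 1e6 mm^3, thickness = 858 um = 0.858 mm
Area = 1e6 / 0.858 mm^2 = (1e6 / 0.858) / 1e6 m^2 = 1000 / 858 m^2
= 1.166 m^2

1.166


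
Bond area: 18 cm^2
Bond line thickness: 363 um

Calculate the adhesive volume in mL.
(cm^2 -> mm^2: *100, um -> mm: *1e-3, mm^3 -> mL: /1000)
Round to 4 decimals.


V = 18*100 * 363*1e-3 / 1000
= 0.6534 mL

0.6534


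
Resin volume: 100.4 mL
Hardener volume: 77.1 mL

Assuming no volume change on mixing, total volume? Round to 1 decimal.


V_total = 100.4 + 77.1 = 177.5 mL

177.5


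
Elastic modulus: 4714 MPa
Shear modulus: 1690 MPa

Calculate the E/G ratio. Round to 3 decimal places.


E / G = 4714 / 1690 = 2.789

2.789


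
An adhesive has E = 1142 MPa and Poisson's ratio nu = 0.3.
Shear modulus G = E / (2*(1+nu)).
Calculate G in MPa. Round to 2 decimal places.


G = 1142 / (2*(1+0.3))
= 1142 / 2.60
= 439.23 MPa

439.23


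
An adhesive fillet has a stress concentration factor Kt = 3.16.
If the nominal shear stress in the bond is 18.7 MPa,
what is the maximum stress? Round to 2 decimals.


Max stress = 18.7 * 3.16 = 59.09 MPa

59.09


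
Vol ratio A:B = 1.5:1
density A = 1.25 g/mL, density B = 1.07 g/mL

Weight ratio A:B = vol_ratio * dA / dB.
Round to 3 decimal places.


Weight ratio = 1.5 * 1.25 / 1.07
= 1.752

1.752


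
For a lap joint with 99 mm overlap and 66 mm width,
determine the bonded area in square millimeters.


Area = 99 * 66 = 6534 mm^2

6534


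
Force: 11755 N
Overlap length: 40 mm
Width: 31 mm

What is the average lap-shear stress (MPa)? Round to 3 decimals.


Average shear stress = F / (overlap * width)
= 11755 / (40 * 31)
= 9.480 MPa

9.480


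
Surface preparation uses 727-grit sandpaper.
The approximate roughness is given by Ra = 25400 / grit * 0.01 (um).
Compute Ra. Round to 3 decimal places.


Ra = 25400 / 727 * 0.01
= 254 / 727
= 0.349 um

0.349


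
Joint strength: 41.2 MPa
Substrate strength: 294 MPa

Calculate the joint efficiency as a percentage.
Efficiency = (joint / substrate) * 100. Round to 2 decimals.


Efficiency = (41.2 / 294) * 100 = 14.01%

14.01


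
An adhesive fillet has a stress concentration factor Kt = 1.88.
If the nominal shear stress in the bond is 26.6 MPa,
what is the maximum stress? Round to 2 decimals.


Max stress = 26.6 * 1.88 = 50.01 MPa

50.01


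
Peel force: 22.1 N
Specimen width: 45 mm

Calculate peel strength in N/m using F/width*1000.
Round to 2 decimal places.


Peel strength = 22.1 / 45 * 1000 = 491.11 N/m

491.11


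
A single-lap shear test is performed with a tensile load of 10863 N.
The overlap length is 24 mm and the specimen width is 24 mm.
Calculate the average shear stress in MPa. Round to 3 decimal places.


Shear stress = F / (overlap * width)
= 10863 / (24 * 24)
= 10863 / 576
= 18.859 MPa

18.859


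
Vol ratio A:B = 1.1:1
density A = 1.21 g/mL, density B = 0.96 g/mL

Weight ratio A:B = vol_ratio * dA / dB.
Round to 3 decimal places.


Weight ratio = 1.1 * 1.21 / 0.96
= 1.386

1.386


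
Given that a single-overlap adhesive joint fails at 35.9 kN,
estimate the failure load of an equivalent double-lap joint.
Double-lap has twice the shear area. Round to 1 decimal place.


Double-lap factor = 2
Expected load = 35.9 * 2 = 71.8 kN

71.8


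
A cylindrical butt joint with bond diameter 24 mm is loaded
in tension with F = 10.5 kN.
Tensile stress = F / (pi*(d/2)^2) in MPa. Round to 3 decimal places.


Area = pi * (24/2)^2 = 452.3893 mm^2
Stress = 10.5*1000 / 452.3893
= 23.210 MPa

23.210


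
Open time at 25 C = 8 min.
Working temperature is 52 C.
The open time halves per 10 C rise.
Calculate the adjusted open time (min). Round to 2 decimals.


factor = 2^((52 - 25) / 10) = 6.4980
ot = 8 / 6.4980 = 1.23 min

1.23


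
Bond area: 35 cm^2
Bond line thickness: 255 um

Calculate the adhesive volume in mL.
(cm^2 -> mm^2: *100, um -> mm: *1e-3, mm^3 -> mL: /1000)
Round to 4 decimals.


V = 35*100 * 255*1e-3 / 1000
= 0.8925 mL

0.8925


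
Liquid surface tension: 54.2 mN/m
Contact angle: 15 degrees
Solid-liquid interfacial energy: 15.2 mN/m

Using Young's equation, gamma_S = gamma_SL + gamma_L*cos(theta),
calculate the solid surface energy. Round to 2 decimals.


gamma_S = 15.2 + 54.2 * cos(15)
= 67.55 mN/m

67.55


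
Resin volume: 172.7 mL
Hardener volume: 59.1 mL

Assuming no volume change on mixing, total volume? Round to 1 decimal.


V_total = 172.7 + 59.1 = 231.8 mL

231.8


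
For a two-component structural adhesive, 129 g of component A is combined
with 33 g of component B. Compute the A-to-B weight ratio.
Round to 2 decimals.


Weight ratio A:B = 129 / 33
= 3.91

3.91


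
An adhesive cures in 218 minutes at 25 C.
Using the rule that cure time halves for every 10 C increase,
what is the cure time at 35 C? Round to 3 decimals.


Factor = 2^((35 - 25) / 10) = 2.0000
Cure time = 218 / 2.0000
= 109.000 minutes

109.000


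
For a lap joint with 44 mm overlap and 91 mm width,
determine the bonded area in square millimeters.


Area = 44 * 91 = 4004 mm^2

4004


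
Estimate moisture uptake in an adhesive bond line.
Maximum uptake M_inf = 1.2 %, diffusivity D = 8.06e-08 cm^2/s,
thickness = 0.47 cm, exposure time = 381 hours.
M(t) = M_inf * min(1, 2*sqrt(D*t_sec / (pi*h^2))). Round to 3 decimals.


Convert time: 381 h = 1371600 s
ratio = min(1, 2*sqrt(8.06e-08*1371600/(pi*0.47^2)))
= 0.798249
M(t) = 1.2 * 0.798249 = 0.958%

0.958


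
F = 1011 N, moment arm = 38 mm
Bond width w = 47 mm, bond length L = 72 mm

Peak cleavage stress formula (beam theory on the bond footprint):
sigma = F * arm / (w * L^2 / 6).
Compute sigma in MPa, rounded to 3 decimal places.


sigma = (1011 * 38) / (47 * 5184 / 6)
= 38418 * 6 / 243648
= 230508 / 243648
= 0.946 MPa

0.946


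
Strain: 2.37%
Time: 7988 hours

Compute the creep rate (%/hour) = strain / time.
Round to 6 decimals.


Creep rate = 2.37 / 7988
= 0.000297 %/h

0.000297


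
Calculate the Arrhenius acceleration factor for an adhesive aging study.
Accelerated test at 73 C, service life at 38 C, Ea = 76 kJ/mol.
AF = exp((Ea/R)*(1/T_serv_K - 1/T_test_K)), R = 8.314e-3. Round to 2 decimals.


T_test = 346.15 K, T_serv = 311.15 K
Ea/R = 76 / 0.008314 = 9141.21
AF = exp(9141.21 * (1/311.15 - 1/346.15))
= 19.50

19.50


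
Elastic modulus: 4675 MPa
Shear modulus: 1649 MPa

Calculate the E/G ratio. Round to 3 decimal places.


E / G = 4675 / 1649 = 2.835

2.835


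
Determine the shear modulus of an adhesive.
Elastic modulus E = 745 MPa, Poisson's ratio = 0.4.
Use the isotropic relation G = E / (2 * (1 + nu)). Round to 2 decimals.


G = 745 / (2*(1+0.4)) = 745 / 2.80
= 266.07 MPa

266.07


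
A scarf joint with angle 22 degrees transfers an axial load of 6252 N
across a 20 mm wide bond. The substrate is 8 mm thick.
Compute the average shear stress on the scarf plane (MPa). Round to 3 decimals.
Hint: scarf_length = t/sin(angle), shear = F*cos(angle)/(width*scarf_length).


scarf_length = 8 / sin(22 deg) = 21.3557 mm
cos(22 deg) = 0.927184
shear stress = 6252 * 0.927184 / (20 * 21.3557)
= 13.572 MPa

13.572


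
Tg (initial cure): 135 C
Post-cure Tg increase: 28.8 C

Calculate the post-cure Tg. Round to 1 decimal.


Post-cure Tg = 135 + 28.8 = 163.8 C

163.8


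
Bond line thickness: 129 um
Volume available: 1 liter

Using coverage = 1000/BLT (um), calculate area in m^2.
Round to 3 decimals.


1 L = 1e6 mm^3, thickness = 129 um = 0.129 mm
Area = 1e6 / 0.129 mm^2 = (1e6 / 0.129) / 1e6 m^2 = 1000 / 129 m^2
= 7.752 m^2

7.752


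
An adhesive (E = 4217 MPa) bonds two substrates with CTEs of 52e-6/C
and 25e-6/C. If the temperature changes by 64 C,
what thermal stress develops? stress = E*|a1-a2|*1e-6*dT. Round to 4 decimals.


Stress = 4217 * |52 - 25| * 1e-6 * 64
= 7.2870 MPa

7.2870


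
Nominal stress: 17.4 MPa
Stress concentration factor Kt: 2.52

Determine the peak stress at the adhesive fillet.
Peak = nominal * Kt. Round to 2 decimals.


Peak stress = 17.4 * 2.52
= 43.85 MPa

43.85


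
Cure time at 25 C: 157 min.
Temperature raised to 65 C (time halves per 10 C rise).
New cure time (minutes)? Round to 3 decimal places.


Acceleration factor = 2^(40/10) = 16.0000
New time = 157 / 16.0000 = 9.813 min

9.813


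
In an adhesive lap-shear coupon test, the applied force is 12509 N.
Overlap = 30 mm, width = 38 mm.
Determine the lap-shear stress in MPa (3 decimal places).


stress = F / (overlap * width)
= 12509 / (30 * 38)
= 10.973 MPa

10.973


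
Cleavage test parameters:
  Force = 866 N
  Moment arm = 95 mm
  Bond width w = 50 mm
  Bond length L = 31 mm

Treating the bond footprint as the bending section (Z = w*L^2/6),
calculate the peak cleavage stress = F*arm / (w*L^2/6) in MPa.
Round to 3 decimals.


M = 866 * 95 = 82270 N*mm
Z = 50 * 31^2 / 6 = 48050 / 6 mm^3
sigma = M / Z = 6 * 82270 / 48050 = 493620 / 48050
= 10.273 MPa

10.273


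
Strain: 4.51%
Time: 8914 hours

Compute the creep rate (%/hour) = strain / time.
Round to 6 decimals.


Creep rate = 4.51 / 8914
= 0.000506 %/h

0.000506


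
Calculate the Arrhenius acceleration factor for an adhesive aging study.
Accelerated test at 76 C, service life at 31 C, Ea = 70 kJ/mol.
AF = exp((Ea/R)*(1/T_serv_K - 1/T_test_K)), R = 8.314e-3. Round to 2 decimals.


T_test = 349.15 K, T_serv = 304.15 K
Ea/R = 70 / 0.008314 = 8419.53
AF = exp(8419.53 * (1/304.15 - 1/349.15))
= 35.44

35.44


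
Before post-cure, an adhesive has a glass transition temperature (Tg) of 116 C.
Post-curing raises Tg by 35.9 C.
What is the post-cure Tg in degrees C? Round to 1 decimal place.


Tg_post = Tg_base + delta_Tg
= 116 + 35.9
= 151.9 C

151.9


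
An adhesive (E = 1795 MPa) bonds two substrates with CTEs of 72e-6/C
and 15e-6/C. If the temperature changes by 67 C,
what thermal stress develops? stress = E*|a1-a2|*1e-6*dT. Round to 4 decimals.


Stress = 1795 * |72 - 15| * 1e-6 * 67
= 6.8551 MPa

6.8551


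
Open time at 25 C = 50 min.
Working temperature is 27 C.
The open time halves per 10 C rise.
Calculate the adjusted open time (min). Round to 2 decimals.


factor = 2^((27 - 25) / 10) = 1.1487
ot = 50 / 1.1487 = 43.53 min

43.53


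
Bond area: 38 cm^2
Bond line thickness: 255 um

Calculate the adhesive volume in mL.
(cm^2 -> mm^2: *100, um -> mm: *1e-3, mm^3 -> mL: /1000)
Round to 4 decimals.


V = 38*100 * 255*1e-3 / 1000
= 0.9690 mL

0.9690


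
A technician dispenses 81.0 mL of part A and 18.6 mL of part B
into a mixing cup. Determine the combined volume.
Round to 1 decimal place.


Combined volume = 81.0 + 18.6
= 99.6 mL

99.6
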